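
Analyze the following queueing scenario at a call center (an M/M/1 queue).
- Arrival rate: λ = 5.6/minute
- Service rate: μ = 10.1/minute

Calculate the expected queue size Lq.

ρ = λ/μ = 5.6/10.1 = 0.5545
For M/M/1: Lq = λ²/(μ(μ-λ))
Lq = 31.36/(10.1 × 4.50)
Lq = 0.6900 calls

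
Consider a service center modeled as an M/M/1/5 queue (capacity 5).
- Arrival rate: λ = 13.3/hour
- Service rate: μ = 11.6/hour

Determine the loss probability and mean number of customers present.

ρ = λ/μ = 13.3/11.6 = 1.146552
P₀ = (1-ρ)/(1-ρ^(K+1)) = (1-1.146552)/(1-1.146552^6) = -0.14655/-1.2718 = 0.1152
P_K = P₀×ρ^K = 0.1152 × 1.146552^5 = 0.1152 × 1.9814 = 0.2283
Blocking probability P_5 = 0.2283 (22.83%)
L = ρ[1 - (K+1)ρ^K + Kρ^(K+1)] / [(1-ρ)(1-ρ^(K+1))]
L = 1.146552 × (1 - 6×1.9813846 + 5×2.2717605) / ((1 - 1.146552) × (1 - 2.2717605)) = 2.8944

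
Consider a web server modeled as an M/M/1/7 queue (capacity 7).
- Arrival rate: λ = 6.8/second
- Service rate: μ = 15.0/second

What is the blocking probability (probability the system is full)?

ρ = λ/μ = 6.8/15.0 = 0.45333
P₀ = (1-ρ)/(1-ρ^(K+1)) = (1-0.45333)/(1-0.45333^8) = 0.54667/0.99822 = 0.5476
P_K = P₀×ρ^K = 0.5476 × 0.45333^7 = 0.5476 × 0.003935 = 0.002155
Blocking probability = 0.22%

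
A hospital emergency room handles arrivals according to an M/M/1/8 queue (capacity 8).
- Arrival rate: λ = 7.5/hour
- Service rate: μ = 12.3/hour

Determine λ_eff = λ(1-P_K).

ρ = λ/μ = 7.5/12.3 = 0.609756
P₀ = (1-ρ)/(1-ρ^(K+1)) = (1-0.609756)/(1-0.609756^9) = 0.3902/0.9883 = 0.3948
P_K = P₀×ρ^K = 0.3948 × 0.609756^8 = 0.3948 × 0.01911 = 0.007545
λ_eff = λ(1-P_K) = 7.5 × (1 - 0.007545) = 7.5 × 0.99245 = 7.4434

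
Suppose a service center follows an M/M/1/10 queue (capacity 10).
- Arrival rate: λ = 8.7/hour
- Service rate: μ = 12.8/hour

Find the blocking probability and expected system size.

ρ = λ/μ = 8.7/12.8 = 0.679687
P₀ = (1-ρ)/(1-ρ^(K+1)) = (1-0.679687)/(1-0.679687^11) = 0.32031/0.98570 = 0.3250
P_K = P₀×ρ^K = 0.3250 × 0.679687^10 = 0.3250 × 0.02104 = 0.006838
Blocking probability P_10 = 0.006838 (0.68%)
L = ρ[1 - (K+1)ρ^K + Kρ^(K+1)] / [(1-ρ)(1-ρ^(K+1))]
L = 0.679687 × (1 - 11×0.02104 + 10×0.01430) / ((1 - 0.679687) × (1 - 0.01430)) = 1.9623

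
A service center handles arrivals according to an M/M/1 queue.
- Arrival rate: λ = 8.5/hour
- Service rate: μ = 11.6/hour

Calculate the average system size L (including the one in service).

ρ = λ/μ = 8.5/11.6 = 0.7328
For M/M/1: L = λ/(μ-λ)
L = 8.5/(11.6-8.5) = 8.5/3.10
L = 2.7419 customers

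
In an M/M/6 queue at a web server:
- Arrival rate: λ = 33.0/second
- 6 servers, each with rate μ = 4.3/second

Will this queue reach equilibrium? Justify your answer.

Stability requires ρ = λ/(cμ) < 1
ρ = 33.0/(6 × 4.3) = 33.0/25.80 = 1.2791
Since 1.2791 ≥ 1, the system is UNSTABLE.
Need c > λ/μ = 33.0/4.3 = 7.67.
Minimum servers needed: c = 8.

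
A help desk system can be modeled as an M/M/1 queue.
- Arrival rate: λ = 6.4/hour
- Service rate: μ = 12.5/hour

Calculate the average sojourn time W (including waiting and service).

First, compute utilization: ρ = λ/μ = 6.4/12.5 = 0.5120
For M/M/1: W = 1/(μ-λ)
W = 1/(12.5-6.4) = 1/6.10
W = 0.1639 hours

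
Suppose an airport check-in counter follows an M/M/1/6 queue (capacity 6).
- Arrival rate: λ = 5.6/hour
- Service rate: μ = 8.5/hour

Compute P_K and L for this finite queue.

ρ = λ/μ = 5.6/8.5 = 0.65882
P₀ = (1-ρ)/(1-ρ^(K+1)) = (1-0.65882)/(1-0.65882^7) = 0.3412/0.9461 = 0.3606
P_K = P₀×ρ^K = 0.3606 × 0.65882^6 = 0.3606 × 0.08177 = 0.02949
Blocking probability P_6 = 0.02949 (2.95%)
L = ρ[1 - (K+1)ρ^K + Kρ^(K+1)] / [(1-ρ)(1-ρ^(K+1))]
L = 0.65882 × (1 - 7×0.08177 + 6×0.05387) / ((1 - 0.65882) × (1 - 0.05387)) = 1.5324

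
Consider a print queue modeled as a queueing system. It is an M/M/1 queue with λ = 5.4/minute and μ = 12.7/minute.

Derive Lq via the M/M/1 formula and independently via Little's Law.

Method 1 (direct): Lq = λ²/(μ(μ-λ)) = 29.16/(12.7 × 7.30) = 0.3145

Method 2 (Little's Law):
W = 1/(μ-λ) = 1/7.30 = 0.136986
Wq = W - 1/μ = 0.136986 - 0.0787402 = 0.058246
Lq = λWq = 5.4 × 0.058246 = 0.3145 ✔ (matches Method 1)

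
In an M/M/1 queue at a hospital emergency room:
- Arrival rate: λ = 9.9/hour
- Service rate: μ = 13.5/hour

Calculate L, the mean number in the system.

ρ = λ/μ = 9.9/13.5 = 0.7333
For M/M/1: L = λ/(μ-λ)
L = 9.9/(13.5-9.9) = 9.9/3.60
L = 2.7500 patients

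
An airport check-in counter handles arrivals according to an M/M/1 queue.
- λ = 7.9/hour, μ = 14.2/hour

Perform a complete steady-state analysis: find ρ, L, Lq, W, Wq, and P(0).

Step 1: ρ = λ/μ = 7.9/14.2 = 0.5563
Step 2: L = λ/(μ-λ) = 7.9/6.30 = 1.2540
Step 3: Lq = λ²/(μ(μ-λ)) = 62.41/(14.2×6.30) = 0.6976
Step 4: W = 1/(μ-λ) = 1/6.30 = 0.15873
Step 5: Wq = λ/(μ(μ-λ)) = 7.9/(14.2×6.30) = 0.08831
Step 6: P(0) = 1-ρ = 0.4437
Verify: L = λW = 7.9×0.15873 = 1.2540 ✔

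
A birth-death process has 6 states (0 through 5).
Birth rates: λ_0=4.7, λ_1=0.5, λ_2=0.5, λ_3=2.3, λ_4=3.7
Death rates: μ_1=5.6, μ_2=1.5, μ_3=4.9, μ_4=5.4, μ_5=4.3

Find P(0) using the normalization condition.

Ratios P(n)/P(0) = (λ₀···λₙ₋₁)/(μ₁···μₙ):
P(1)/P(0) = (4.7)/(5.6) = 0.83929
P(2)/P(0) = (4.7×0.5)/(5.6×1.5) = 0.27976
P(3)/P(0) = (4.7×0.5×0.5)/(5.6×1.5×4.9) = 0.028547
P(4)/P(0) = (4.7×0.5×0.5×2.3)/(5.6×1.5×4.9×5.4) = 0.012159
P(5)/P(0) = (4.7×0.5×0.5×2.3×3.7)/(5.6×1.5×4.9×5.4×4.3) = 0.010462

Normalization: ∑ P(n) = 1
P(0) × (1.0000 + 0.83929 + 0.27976 + 0.028547 + 0.012159 + 0.010462) = 1
P(0) × 2.1702 = 1
P(0) = 1/2.1702 = 0.4608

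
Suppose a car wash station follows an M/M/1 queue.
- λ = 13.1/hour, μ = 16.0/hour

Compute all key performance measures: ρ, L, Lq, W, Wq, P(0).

Step 1: ρ = λ/μ = 13.1/16.0 = 0.8187
Step 2: L = λ/(μ-λ) = 13.1/2.90 = 4.5172
Step 3: Lq = λ²/(μ(μ-λ)) = 171.61/(16.0×2.90) = 3.6985
Step 4: W = 1/(μ-λ) = 1/2.90 = 0.344828
Step 5: Wq = λ/(μ(μ-λ)) = 13.1/(16.0×2.90) = 0.2823
Step 6: P(0) = 1-ρ = 0.1813
Verify: L = λW = 13.1×0.344828 = 4.5172 ✔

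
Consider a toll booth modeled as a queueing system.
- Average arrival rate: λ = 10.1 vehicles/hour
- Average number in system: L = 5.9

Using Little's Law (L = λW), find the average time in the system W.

Little's Law: L = λW, so W = L/λ
W = 5.9/10.1 = 0.5842 hours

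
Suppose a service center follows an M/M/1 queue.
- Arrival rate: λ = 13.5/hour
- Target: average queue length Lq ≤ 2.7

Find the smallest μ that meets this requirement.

For M/M/1: Lq = λ²/(μ(μ-λ))
Need Lq ≤ 2.7, i.e. μ(μ-λ) ≥ λ²/2.7
μ² - 13.5μ - 182.25/2.7 ≥ 0  →  μ² - 13.5μ - 67.5000 ≥ 0
Quadratic formula (positive root): μ = [λ + √(λ² + 4×67.5000)]/2
Discriminant: 182.25 + 4×67.5000 = 452.2500, √452.2500 = 21.2662
μ ≥ (13.5 + 21.2662)/2 = 17.3831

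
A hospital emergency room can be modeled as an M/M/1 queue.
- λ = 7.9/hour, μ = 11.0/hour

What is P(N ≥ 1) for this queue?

ρ = λ/μ = 7.9/11.0 = 0.7182
P(N ≥ n) = ρⁿ
P(N ≥ 1) = 0.7182^1
P(N ≥ 1) = 0.7182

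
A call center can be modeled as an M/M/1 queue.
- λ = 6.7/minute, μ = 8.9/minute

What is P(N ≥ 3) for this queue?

ρ = λ/μ = 6.7/8.9 = 0.7528
P(N ≥ n) = ρⁿ
P(N ≥ 3) = 0.7528^3
P(N ≥ 3) = 0.4266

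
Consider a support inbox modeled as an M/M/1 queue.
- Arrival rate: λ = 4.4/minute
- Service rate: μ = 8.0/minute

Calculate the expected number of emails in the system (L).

ρ = λ/μ = 4.4/8.0 = 0.5500
For M/M/1: L = λ/(μ-λ)
L = 4.4/(8.0-4.4) = 4.4/3.60
L = 1.2222 emails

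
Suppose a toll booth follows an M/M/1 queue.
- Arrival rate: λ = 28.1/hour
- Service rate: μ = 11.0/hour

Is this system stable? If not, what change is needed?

Stability requires ρ = λ/(cμ) < 1
ρ = 28.1/(1 × 11.0) = 28.1/11.00 = 2.5545
Since 2.5545 ≥ 1, the system is UNSTABLE.
Queue grows without bound. Need μ > λ = 28.1.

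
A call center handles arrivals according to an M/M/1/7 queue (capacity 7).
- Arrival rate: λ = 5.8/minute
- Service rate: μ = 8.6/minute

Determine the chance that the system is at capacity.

ρ = λ/μ = 5.8/8.6 = 0.67442
P₀ = (1-ρ)/(1-ρ^(K+1)) = (1-0.67442)/(1-0.67442^8) = 0.32558/0.95720 = 0.3401
P_K = P₀×ρ^K = 0.34014 × 0.67442^7 = 0.34014 × 0.063462 = 0.02159
Blocking probability = 2.16%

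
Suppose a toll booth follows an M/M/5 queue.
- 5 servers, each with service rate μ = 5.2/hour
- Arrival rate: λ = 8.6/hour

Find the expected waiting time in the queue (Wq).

Traffic intensity: ρ = λ/(cμ) = 8.6/(5×5.2) = 0.3308
Since ρ = 0.3308 < 1, system is stable.
Offered load a = λ/μ = cρ = 8.6/5.2 = 1.6538
P₀ = [ Σₙ₌₀^4 aⁿ/n! + a^5/(5!(1-ρ)) ]⁻¹
Σ = a^0/0! + a^1/1! + a^2/2! + a^3/3! + a^4/4! = 1.0000 + 1.6538 + 1.3676 + 0.75394 + 0.31172 = 5.0871
a^5/(5!(1-ρ)) = 12.3730/(120 × 0.6692) = 0.1541
P₀ = 1/(5.0871 + 0.1541) = 0.1908
Lq = P₀·a^5·ρ / (5!(1-ρ)²) = 0.1908 × 12.3730 × 0.3308 / (120 × 0.4479) = 0.01453
Wq = Lq/λ = 0.014529/8.6 = 0.001689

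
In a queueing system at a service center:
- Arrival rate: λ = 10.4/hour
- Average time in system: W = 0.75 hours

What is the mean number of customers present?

Little's Law: L = λW
L = 10.4 × 0.75 = 7.8000 customers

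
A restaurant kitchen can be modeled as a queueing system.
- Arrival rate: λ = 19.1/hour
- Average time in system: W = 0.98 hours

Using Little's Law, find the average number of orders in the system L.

Little's Law: L = λW
L = 19.1 × 0.98 = 18.7180 orders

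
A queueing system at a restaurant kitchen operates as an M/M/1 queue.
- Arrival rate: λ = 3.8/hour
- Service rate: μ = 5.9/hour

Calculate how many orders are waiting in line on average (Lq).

ρ = λ/μ = 3.8/5.9 = 0.6441
For M/M/1: Lq = λ²/(μ(μ-λ))
Lq = 14.44/(5.9 × 2.10)
Lq = 1.1655 orders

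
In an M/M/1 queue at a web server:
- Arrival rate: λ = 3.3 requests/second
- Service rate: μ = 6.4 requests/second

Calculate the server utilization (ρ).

Server utilization: ρ = λ/μ
ρ = 3.3/6.4 = 0.5156
The server is busy 51.56% of the time.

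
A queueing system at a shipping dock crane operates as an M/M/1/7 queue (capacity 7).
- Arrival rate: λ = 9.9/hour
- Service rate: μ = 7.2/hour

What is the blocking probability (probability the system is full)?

ρ = λ/μ = 9.9/7.2 = 1.3750
P₀ = (1-ρ)/(1-ρ^(K+1)) = (1-1.3750)/(1-1.3750^8) = -0.3750/-11.7768 = 0.03184
P_K = P₀×ρ^K = 0.03184 × 1.3750^7 = 0.03184 × 9.2922 = 0.2959
Blocking probability = 29.59%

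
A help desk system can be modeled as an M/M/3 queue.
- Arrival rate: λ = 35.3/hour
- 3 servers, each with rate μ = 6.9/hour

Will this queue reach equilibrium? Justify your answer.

Stability requires ρ = λ/(cμ) < 1
ρ = 35.3/(3 × 6.9) = 35.3/20.70 = 1.7053
Since 1.7053 ≥ 1, the system is UNSTABLE.
Need c > λ/μ = 35.3/6.9 = 5.12.
Minimum servers needed: c = 6.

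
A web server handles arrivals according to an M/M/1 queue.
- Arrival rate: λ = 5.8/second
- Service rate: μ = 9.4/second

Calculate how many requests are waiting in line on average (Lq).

ρ = λ/μ = 5.8/9.4 = 0.6170
For M/M/1: Lq = λ²/(μ(μ-λ))
Lq = 33.64/(9.4 × 3.60)
Lq = 0.9941 requests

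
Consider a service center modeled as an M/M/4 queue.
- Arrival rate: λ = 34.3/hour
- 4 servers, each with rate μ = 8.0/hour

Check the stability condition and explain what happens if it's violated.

Stability requires ρ = λ/(cμ) < 1
ρ = 34.3/(4 × 8.0) = 34.3/32.00 = 1.0719
Since 1.0719 ≥ 1, the system is UNSTABLE.
Need c > λ/μ = 34.3/8.0 = 4.29.
Minimum servers needed: c = 5.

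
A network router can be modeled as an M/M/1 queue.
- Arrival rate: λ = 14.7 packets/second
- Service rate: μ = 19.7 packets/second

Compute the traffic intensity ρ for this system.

Server utilization: ρ = λ/μ
ρ = 14.7/19.7 = 0.7462
The server is busy 74.62% of the time.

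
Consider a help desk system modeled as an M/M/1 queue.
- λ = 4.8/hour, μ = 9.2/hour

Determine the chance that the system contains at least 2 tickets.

ρ = λ/μ = 4.8/9.2 = 0.5217
P(N ≥ n) = ρⁿ
P(N ≥ 2) = 0.5217^2
P(N ≥ 2) = 0.2722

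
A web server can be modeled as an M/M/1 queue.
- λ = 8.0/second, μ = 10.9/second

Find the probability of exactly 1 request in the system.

ρ = λ/μ = 8.0/10.9 = 0.7339
P(n) = (1-ρ)ρⁿ
P(1) = (1-0.7339) × 0.7339^1
P(1) = 0.2661 × 0.7339
P(1) = 0.1953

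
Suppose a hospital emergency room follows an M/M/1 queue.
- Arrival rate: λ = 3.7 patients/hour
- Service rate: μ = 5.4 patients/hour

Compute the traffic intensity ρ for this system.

Server utilization: ρ = λ/μ
ρ = 3.7/5.4 = 0.6852
The server is busy 68.52% of the time.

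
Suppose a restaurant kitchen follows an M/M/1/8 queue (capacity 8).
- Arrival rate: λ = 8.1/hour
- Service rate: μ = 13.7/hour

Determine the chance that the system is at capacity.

ρ = λ/μ = 8.1/13.7 = 0.59124
P₀ = (1-ρ)/(1-ρ^(K+1)) = (1-0.59124)/(1-0.59124^9) = 0.4088/0.9912 = 0.4124
P_K = P₀×ρ^K = 0.41240 × 0.59124^8 = 0.41240 × 0.014932 = 0.006158
Blocking probability = 0.62%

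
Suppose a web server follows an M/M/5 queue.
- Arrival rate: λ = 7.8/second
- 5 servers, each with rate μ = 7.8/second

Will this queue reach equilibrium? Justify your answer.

Stability requires ρ = λ/(cμ) < 1
ρ = 7.8/(5 × 7.8) = 7.8/39.00 = 0.2000
Since 0.2000 < 1, the system is STABLE.
The servers are busy 20.00% of the time.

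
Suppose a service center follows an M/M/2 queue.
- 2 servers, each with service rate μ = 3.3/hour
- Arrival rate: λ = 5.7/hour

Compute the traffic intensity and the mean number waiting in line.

Traffic intensity: ρ = λ/(cμ) = 5.7/(2×3.3) = 0.8636
Since ρ = 0.8636 < 1, system is stable.
Offered load a = λ/μ = cρ = 5.7/3.3 = 1.7273
P₀ = [ Σₙ₌₀^1 aⁿ/n! + a^2/(2!(1-ρ)) ]⁻¹
Σ = a^0/0! + a^1/1! = 1.0000 + 1.7273 = 2.7273
a^2/(2!(1-ρ)) = 2.98347/(2 × 0.136364) = 10.9394
P₀ = 1/(2.7273 + 10.9394) = 0.07317
Lq = P₀·a^2·ρ / (2!(1-ρ)²) = 0.0731707 × 2.98347 × 0.863636 / (2 × 0.0185950) = 5.0695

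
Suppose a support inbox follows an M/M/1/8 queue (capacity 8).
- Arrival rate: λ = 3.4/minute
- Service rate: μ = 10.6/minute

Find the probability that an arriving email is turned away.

ρ = λ/μ = 3.4/10.6 = 0.320755
P₀ = (1-ρ)/(1-ρ^(K+1)) = (1-0.320755)/(1-0.320755^9) = 0.67924/0.99996 = 0.6793
P_K = P₀×ρ^K = 0.67927 × 0.320755^8 = 0.67927 × 0.00011204 = 0.00007611
Blocking probability = 0.007611%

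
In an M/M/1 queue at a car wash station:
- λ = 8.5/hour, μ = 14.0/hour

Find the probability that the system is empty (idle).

ρ = λ/μ = 8.5/14.0 = 0.6071
P(0) = 1 - ρ = 1 - 0.6071 = 0.3929
The server is idle 39.29% of the time.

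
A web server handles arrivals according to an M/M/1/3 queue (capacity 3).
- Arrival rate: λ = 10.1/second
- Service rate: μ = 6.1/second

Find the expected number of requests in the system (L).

ρ = λ/μ = 10.1/6.1 = 1.6557
P₀ = (1-ρ)/(1-ρ^(K+1)) = (1-1.6557)/(1-1.6557^4) = -0.6557/-6.5150 = 0.1006
P_K = P₀×ρ^K = 0.10065 × 1.6557^3 = 0.10065 × 4.5388 = 0.4568
L = ρ[1 - (K+1)ρ^K + Kρ^(K+1)] / [(1-ρ)(1-ρ^(K+1))]
L = 1.6557 × (1 - 4×4.53884 + 3×7.51496) / ((1 - 1.6557) × (1 - 7.51496)) = 2.0889 requests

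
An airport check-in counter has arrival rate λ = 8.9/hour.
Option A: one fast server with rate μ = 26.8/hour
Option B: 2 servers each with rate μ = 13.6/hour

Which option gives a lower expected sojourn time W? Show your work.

Option A: single server μ = 26.8 (M/M/1)
  ρ_A = 8.9/26.8 = 0.3321
  W_A = 1/(μ-λ) = 1/(26.8-8.9) = 1/17.90 = 0.05587

Option B: 2 servers μ = 13.6 (M/M/2)
  ρ_B = λ/(cμ) = 8.9/(2×13.6) = 0.3272
  Offered load a = λ/μ = cρ = 8.9/13.6 = 0.6544
  P₀ = [ Σₙ₌₀^1 aⁿ/n! + a^2/(2!(1-ρ)) ]⁻¹
  Σ = a^0/0! + a^1/1! = 1.0000 + 0.6544 = 1.6544
  a^2/(2!(1-ρ)) = 0.4283/(2 × 0.6728) = 0.3183
  P₀ = 1/(1.6544 + 0.3183) = 0.5069
  Lq = P₀·a^2·ρ / (2!(1-ρ)²) = 0.5069 × 0.4283 × 0.3272 / (2 × 0.4527) = 0.07846
  Wq_B = Lq/λ = 0.07846/8.9 = 0.008816
  W_B = Wq_B + 1/μ = 0.008816 + 0.07353 = 0.08235

Since W_A = 0.05587 < W_B = 0.08235, Option A (single fast server) has the shorter time in system.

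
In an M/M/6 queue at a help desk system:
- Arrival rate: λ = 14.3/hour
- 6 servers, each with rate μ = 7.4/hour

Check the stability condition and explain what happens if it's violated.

Stability requires ρ = λ/(cμ) < 1
ρ = 14.3/(6 × 7.4) = 14.3/44.40 = 0.3221
Since 0.3221 < 1, the system is STABLE.
The servers are busy 32.21% of the time.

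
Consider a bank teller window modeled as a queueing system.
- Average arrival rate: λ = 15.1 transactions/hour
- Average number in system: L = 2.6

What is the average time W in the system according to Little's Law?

Little's Law: L = λW, so W = L/λ
W = 2.6/15.1 = 0.1722 hours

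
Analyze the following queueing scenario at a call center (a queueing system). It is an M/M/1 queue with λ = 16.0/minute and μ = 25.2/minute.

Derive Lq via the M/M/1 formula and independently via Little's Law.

Method 1 (direct): Lq = λ²/(μ(μ-λ)) = 256.00/(25.2 × 9.20) = 1.1042

Method 2 (Little's Law):
W = 1/(μ-λ) = 1/9.20 = 0.108696
Wq = W - 1/μ = 0.108696 - 0.0396825 = 0.06901
Lq = λWq = 16.0 × 0.06901 = 1.1042 ✔ (matches Method 1)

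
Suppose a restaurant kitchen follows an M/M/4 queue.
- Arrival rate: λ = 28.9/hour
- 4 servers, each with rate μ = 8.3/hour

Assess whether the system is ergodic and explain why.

Stability requires ρ = λ/(cμ) < 1
ρ = 28.9/(4 × 8.3) = 28.9/33.20 = 0.8705
Since 0.8705 < 1, the system is STABLE.
The servers are busy 87.05% of the time.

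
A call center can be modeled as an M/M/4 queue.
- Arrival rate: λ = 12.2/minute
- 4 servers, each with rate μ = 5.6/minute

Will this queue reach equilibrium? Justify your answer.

Stability requires ρ = λ/(cμ) < 1
ρ = 12.2/(4 × 5.6) = 12.2/22.40 = 0.5446
Since 0.5446 < 1, the system is STABLE.
The servers are busy 54.46% of the time.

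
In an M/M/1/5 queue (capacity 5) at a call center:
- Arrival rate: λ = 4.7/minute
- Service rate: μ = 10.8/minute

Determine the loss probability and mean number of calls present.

ρ = λ/μ = 4.7/10.8 = 0.435185
P₀ = (1-ρ)/(1-ρ^(K+1)) = (1-0.435185)/(1-0.435185^6) = 0.5648/0.9932 = 0.5687
P_K = P₀×ρ^K = 0.568678 × 0.435185^5 = 0.568678 × 0.0156088 = 0.008876
Blocking probability P_5 = 0.008876 (0.89%)
L = ρ[1 - (K+1)ρ^K + Kρ^(K+1)] / [(1-ρ)(1-ρ^(K+1))]
L = 0.435185 × (1 - 6×0.01561 + 5×0.006793) / ((1 - 0.435185) × (1 - 0.006793)) = 0.7295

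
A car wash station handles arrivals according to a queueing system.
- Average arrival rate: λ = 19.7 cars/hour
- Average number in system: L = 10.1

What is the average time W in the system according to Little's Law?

Little's Law: L = λW, so W = L/λ
W = 10.1/19.7 = 0.5127 hours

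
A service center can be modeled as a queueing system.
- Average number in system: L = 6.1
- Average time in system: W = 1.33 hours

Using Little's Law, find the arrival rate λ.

Little's Law: L = λW, so λ = L/W
λ = 6.1/1.33 = 4.5865 customers/hour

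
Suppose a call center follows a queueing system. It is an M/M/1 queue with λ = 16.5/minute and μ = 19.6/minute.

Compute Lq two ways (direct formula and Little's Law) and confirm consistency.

Method 1 (direct): Lq = λ²/(μ(μ-λ)) = 272.25/(19.6 × 3.10) = 4.4807

Method 2 (Little's Law):
W = 1/(μ-λ) = 1/3.10 = 0.32258
Wq = W - 1/μ = 0.32258 - 0.051020 = 0.27156
Lq = λWq = 16.5 × 0.27156 = 4.4807 ✔ (matches Method 1)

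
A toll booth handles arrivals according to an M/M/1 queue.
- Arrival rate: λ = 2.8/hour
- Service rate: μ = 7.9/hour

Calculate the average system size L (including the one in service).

ρ = λ/μ = 2.8/7.9 = 0.3544
For M/M/1: L = λ/(μ-λ)
L = 2.8/(7.9-2.8) = 2.8/5.10
L = 0.5490 vehicles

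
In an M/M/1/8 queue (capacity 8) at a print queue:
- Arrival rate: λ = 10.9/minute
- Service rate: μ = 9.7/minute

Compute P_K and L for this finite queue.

ρ = λ/μ = 10.9/9.7 = 1.12371
P₀ = (1-ρ)/(1-ρ^(K+1)) = (1-1.12371)/(1-1.12371^9) = -0.1237/-1.8569 = 0.06662
P_K = P₀×ρ^K = 0.06662 × 1.12371^8 = 0.06662 × 2.5423 = 0.1694
Blocking probability P_8 = 0.1694 (16.94%)
L = ρ[1 - (K+1)ρ^K + Kρ^(K+1)] / [(1-ρ)(1-ρ^(K+1))]
L = 1.12371 × (1 - 9×2.542342 + 8×2.856855) / ((1 - 1.12371) × (1 - 2.856855)) = 4.7635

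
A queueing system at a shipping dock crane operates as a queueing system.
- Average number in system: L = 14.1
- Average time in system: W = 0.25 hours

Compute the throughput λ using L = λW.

Little's Law: L = λW, so λ = L/W
λ = 14.1/0.25 = 56.4000 containers/hour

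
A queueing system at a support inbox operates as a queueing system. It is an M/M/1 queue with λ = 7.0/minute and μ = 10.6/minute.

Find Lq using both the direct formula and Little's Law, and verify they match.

Method 1 (direct): Lq = λ²/(μ(μ-λ)) = 49.00/(10.6 × 3.60) = 1.2841

Method 2 (Little's Law):
W = 1/(μ-λ) = 1/3.60 = 0.27778
Wq = W - 1/μ = 0.27778 - 0.094340 = 0.18344
Lq = λWq = 7.0 × 0.18344 = 1.2841 ✔ (matches Method 1)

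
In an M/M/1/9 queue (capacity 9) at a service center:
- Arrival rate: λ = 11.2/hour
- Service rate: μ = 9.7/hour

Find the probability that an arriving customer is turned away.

ρ = λ/μ = 11.2/9.7 = 1.15464
P₀ = (1-ρ)/(1-ρ^(K+1)) = (1-1.15464)/(1-1.15464^10) = -0.15464/-3.2118 = 0.04815
P_K = P₀×ρ^K = 0.04815 × 1.15464^9 = 0.04815 × 3.6477 = 0.1756
Blocking probability = 17.56%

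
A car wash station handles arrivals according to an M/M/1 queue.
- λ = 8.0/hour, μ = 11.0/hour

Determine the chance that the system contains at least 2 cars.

ρ = λ/μ = 8.0/11.0 = 0.72727
P(N ≥ n) = ρⁿ
P(N ≥ 2) = 0.72727^2
P(N ≥ 2) = 0.5289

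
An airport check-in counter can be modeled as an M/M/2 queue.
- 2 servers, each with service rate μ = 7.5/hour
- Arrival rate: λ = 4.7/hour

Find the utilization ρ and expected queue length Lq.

Traffic intensity: ρ = λ/(cμ) = 4.7/(2×7.5) = 0.3133
Since ρ = 0.3133 < 1, system is stable.
Offered load a = λ/μ = cρ = 4.7/7.5 = 0.6267
P₀ = [ Σₙ₌₀^1 aⁿ/n! + a^2/(2!(1-ρ)) ]⁻¹
Σ = a^0/0! + a^1/1! = 1.0000 + 0.6267 = 1.6267
a^2/(2!(1-ρ)) = 0.39271/(2 × 0.68667) = 0.2860
P₀ = 1/(1.6267 + 0.2860) = 0.5228
Lq = P₀·a^2·ρ / (2!(1-ρ)²) = 0.52284 × 0.39271 × 0.31333 / (2 × 0.47151) = 0.06822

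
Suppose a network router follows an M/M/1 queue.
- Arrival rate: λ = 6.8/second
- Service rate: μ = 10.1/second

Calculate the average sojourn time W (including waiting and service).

First, compute utilization: ρ = λ/μ = 6.8/10.1 = 0.6733
For M/M/1: W = 1/(μ-λ)
W = 1/(10.1-6.8) = 1/3.30
W = 0.3030 seconds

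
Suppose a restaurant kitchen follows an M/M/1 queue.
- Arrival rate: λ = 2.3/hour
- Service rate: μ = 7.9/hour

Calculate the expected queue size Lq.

ρ = λ/μ = 2.3/7.9 = 0.2911
For M/M/1: Lq = λ²/(μ(μ-λ))
Lq = 5.29/(7.9 × 5.60)
Lq = 0.1196 orders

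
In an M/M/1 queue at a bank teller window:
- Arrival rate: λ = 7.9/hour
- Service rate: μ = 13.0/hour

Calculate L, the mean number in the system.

ρ = λ/μ = 7.9/13.0 = 0.6077
For M/M/1: L = λ/(μ-λ)
L = 7.9/(13.0-7.9) = 7.9/5.10
L = 1.5490 transactions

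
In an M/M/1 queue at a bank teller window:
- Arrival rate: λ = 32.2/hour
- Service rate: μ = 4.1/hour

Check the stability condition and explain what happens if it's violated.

Stability requires ρ = λ/(cμ) < 1
ρ = 32.2/(1 × 4.1) = 32.2/4.10 = 7.8537
Since 7.8537 ≥ 1, the system is UNSTABLE.
Queue grows without bound. Need μ > λ = 32.2.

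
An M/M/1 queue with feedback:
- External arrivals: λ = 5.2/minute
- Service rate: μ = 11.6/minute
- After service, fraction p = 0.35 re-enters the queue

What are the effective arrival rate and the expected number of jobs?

Effective arrival rate: λ_eff = λ/(1-p) = 5.2/(1-0.35) = 5.2/0.65 = 8.0000
ρ = λ_eff/μ = 8.0000/11.6 = 0.689655
L = ρ/(1-ρ) = 0.689655/(1-0.689655) = 2.2222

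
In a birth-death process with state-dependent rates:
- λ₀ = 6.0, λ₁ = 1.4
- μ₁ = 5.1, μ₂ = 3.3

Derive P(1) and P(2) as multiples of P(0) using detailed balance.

Balance equations:
State 0: λ₀P₀ = μ₁P₁ → P₁ = (λ₀/μ₁)P₀ = (6.0/5.1)P₀ = 1.1765P₀
State 1: P₂ = (λ₀λ₁)/(μ₁μ₂)P₀ = (6.0×1.4)/(5.1×3.3)P₀ = 0.4991P₀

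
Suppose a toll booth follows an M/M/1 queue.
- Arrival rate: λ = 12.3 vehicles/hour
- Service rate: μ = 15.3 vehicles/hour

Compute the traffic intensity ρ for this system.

Server utilization: ρ = λ/μ
ρ = 12.3/15.3 = 0.8039
The server is busy 80.39% of the time.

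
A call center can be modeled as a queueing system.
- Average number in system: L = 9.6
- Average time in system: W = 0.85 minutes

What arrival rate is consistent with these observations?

Little's Law: L = λW, so λ = L/W
λ = 9.6/0.85 = 11.2941 calls/minute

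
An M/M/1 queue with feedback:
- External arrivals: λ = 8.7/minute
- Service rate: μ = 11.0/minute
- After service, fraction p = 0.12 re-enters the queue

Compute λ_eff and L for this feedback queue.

Effective arrival rate: λ_eff = λ/(1-p) = 8.7/(1-0.12) = 8.7/0.88 = 9.8863636
ρ = λ_eff/μ = 9.8863636/11.0 = 0.89876033
L = ρ/(1-ρ) = 0.89876033/(1-0.89876033) = 8.8776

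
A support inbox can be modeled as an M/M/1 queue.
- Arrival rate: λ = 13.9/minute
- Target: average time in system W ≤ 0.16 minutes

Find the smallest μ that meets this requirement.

For M/M/1: W = 1/(μ-λ)
Need W ≤ 0.16, so 1/(μ-λ) ≤ 0.16
μ - λ ≥ 1/0.16 = 6.2500
μ ≥ 13.9 + 6.2500 = 20.1500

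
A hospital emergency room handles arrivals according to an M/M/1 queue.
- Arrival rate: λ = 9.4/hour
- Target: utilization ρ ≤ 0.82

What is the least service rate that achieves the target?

ρ = λ/μ, so μ = λ/ρ
μ ≥ 9.4/0.82 = 11.4634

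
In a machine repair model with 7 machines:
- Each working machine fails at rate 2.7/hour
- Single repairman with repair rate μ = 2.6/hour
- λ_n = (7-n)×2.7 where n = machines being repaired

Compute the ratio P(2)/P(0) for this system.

P(2)/P(0) = ∏_{i=0}^{2-1} λ_i/μ_{i+1}
= (7-0)×2.7/2.6 × (7-1)×2.7/2.6
= 45.2929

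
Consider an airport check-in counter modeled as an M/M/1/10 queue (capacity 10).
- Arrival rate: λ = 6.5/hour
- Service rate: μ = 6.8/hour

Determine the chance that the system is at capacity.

ρ = λ/μ = 6.5/6.8 = 0.9558824
P₀ = (1-ρ)/(1-ρ^(K+1)) = (1-0.9558824)/(1-0.9558824^11) = 0.04412/0.3912 = 0.1128
P_K = P₀×ρ^K = 0.112765 × 0.9558824^10 = 0.112765 × 0.636861 = 0.07182
Blocking probability = 7.18%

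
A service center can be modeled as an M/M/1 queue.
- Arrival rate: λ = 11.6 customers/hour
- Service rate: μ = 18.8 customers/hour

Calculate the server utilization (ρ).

Server utilization: ρ = λ/μ
ρ = 11.6/18.8 = 0.6170
The server is busy 61.70% of the time.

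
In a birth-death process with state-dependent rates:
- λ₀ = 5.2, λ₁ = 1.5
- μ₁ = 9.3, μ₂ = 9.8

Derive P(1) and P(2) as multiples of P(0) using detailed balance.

Balance equations:
State 0: λ₀P₀ = μ₁P₁ → P₁ = (λ₀/μ₁)P₀ = (5.2/9.3)P₀ = 0.5591P₀
State 1: P₂ = (λ₀λ₁)/(μ₁μ₂)P₀ = (5.2×1.5)/(9.3×9.8)P₀ = 0.08558P₀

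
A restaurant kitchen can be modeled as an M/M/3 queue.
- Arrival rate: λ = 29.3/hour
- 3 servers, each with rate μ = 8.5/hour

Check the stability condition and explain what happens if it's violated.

Stability requires ρ = λ/(cμ) < 1
ρ = 29.3/(3 × 8.5) = 29.3/25.50 = 1.1490
Since 1.1490 ≥ 1, the system is UNSTABLE.
Need c > λ/μ = 29.3/8.5 = 3.45.
Minimum servers needed: c = 4.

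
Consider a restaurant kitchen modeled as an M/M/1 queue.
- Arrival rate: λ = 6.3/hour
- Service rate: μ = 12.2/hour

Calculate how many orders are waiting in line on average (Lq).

ρ = λ/μ = 6.3/12.2 = 0.5164
For M/M/1: Lq = λ²/(μ(μ-λ))
Lq = 39.69/(12.2 × 5.90)
Lq = 0.5514 orders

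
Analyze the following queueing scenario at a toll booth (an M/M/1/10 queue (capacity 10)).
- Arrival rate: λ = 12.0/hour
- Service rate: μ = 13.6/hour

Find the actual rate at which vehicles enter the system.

ρ = λ/μ = 12.0/13.6 = 0.88235
P₀ = (1-ρ)/(1-ρ^(K+1)) = (1-0.88235)/(1-0.88235^11) = 0.1177/0.7476 = 0.1574
P_K = P₀×ρ^K = 0.15737 × 0.88235^10 = 0.15737 × 0.28603 = 0.04501
λ_eff = λ(1-P_K) = 12.0 × (1 - 0.04501) = 12.0 × 0.95499 = 11.4599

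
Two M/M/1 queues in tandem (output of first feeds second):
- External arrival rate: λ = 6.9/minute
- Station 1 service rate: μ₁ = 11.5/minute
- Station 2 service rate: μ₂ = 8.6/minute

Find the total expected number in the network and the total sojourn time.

By Jackson's theorem, each station behaves as independent M/M/1.
Station 1: ρ₁ = 6.9/11.5 = 0.6000, L₁ = ρ₁/(1-ρ₁) = λ/(μ₁-λ) = 6.9/4.60 = 1.5000
Station 2: ρ₂ = 6.9/8.6 = 0.8023, L₂ = ρ₂/(1-ρ₂) = λ/(μ₂-λ) = 6.9/1.70 = 4.0588
Total: L = L₁ + L₂ = 1.5000 + 4.0588 = 5.5588
W = L/λ = 5.5588/6.9 = 0.8056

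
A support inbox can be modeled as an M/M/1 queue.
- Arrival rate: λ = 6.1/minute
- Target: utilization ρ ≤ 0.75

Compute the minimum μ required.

ρ = λ/μ, so μ = λ/ρ
μ ≥ 6.1/0.75 = 8.1333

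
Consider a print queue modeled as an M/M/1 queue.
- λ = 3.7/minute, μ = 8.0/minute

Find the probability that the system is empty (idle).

ρ = λ/μ = 3.7/8.0 = 0.4625
P(0) = 1 - ρ = 1 - 0.4625 = 0.5375
The server is idle 53.75% of the time.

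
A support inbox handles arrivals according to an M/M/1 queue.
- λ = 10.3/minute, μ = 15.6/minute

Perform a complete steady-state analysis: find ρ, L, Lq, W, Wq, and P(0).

Step 1: ρ = λ/μ = 10.3/15.6 = 0.6603
Step 2: L = λ/(μ-λ) = 10.3/5.30 = 1.9434
Step 3: Lq = λ²/(μ(μ-λ)) = 106.09/(15.6×5.30) = 1.2831
Step 4: W = 1/(μ-λ) = 1/5.30 = 0.18868
Step 5: Wq = λ/(μ(μ-λ)) = 10.3/(15.6×5.30) = 0.1246
Step 6: P(0) = 1-ρ = 0.3397
Verify: L = λW = 10.3×0.18868 = 1.9434 ✔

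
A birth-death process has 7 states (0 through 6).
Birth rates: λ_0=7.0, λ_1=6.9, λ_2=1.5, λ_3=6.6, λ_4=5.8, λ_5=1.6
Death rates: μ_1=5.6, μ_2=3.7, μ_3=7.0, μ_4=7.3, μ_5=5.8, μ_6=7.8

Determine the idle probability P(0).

Ratios P(n)/P(0) = (λ₀···λₙ₋₁)/(μ₁···μₙ):
P(1)/P(0) = (7.0)/(5.6) = 1.2500
P(2)/P(0) = (7.0×6.9)/(5.6×3.7) = 2.3311
P(3)/P(0) = (7.0×6.9×1.5)/(5.6×3.7×7.0) = 0.49952
P(4)/P(0) = (7.0×6.9×1.5×6.6)/(5.6×3.7×7.0×7.3) = 0.45162
P(5)/P(0) = (7.0×6.9×1.5×6.6×5.8)/(5.6×3.7×7.0×7.3×5.8) = 0.45162
P(6)/P(0) = (7.0×6.9×1.5×6.6×5.8×1.6)/(5.6×3.7×7.0×7.3×5.8×7.8) = 0.092640

Normalization: ∑ P(n) = 1
P(0) × (1.0000 + 1.2500 + 2.3311 + 0.49952 + 0.45162 + 0.45162 + 0.092640) = 1
P(0) × 6.0765 = 1
P(0) = 1/6.0765 = 0.1646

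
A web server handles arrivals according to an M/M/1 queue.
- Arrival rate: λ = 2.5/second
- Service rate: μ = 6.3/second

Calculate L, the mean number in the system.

ρ = λ/μ = 2.5/6.3 = 0.3968
For M/M/1: L = λ/(μ-λ)
L = 2.5/(6.3-2.5) = 2.5/3.80
L = 0.6579 requests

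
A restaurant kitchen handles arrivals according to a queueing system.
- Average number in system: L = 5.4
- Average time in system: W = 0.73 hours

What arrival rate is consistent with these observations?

Little's Law: L = λW, so λ = L/W
λ = 5.4/0.73 = 7.3973 orders/hour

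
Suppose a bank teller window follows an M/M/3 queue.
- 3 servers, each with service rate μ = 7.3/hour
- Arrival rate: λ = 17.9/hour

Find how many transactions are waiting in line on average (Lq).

Traffic intensity: ρ = λ/(cμ) = 17.9/(3×7.3) = 0.8174
Since ρ = 0.8174 < 1, system is stable.
Offered load a = λ/μ = cρ = 17.9/7.3 = 2.4521
P₀ = [ Σₙ₌₀^2 aⁿ/n! + a^3/(3!(1-ρ)) ]⁻¹
Σ = a^0/0! + a^1/1! + a^2/2! = 1.00000 + 2.45205 + 3.00629 = 6.4583
a^3/(3!(1-ρ)) = 14.7432/(6 × 0.18265) = 13.4531
P₀ = 1/(6.4583 + 13.4531) = 0.05022
Lq = P₀·a^3·ρ / (3!(1-ρ)²) = 0.050222 × 14.7432 × 0.81735 / (6 × 0.033360) = 3.0235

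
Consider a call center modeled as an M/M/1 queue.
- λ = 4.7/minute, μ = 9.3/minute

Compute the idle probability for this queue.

ρ = λ/μ = 4.7/9.3 = 0.5054
P(0) = 1 - ρ = 1 - 0.5054 = 0.4946
The server is idle 49.46% of the time.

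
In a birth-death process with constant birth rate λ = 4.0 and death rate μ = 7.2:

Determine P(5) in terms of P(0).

For constant rates: P(n)/P(0) = (λ/μ)^n
P(5)/P(0) = (4.0/7.2)^5 = 0.55556^5 = 0.05292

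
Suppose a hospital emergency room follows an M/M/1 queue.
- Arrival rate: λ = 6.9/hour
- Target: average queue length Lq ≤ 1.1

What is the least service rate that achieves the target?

For M/M/1: Lq = λ²/(μ(μ-λ))
Need Lq ≤ 1.1, i.e. μ(μ-λ) ≥ λ²/1.1
μ² - 6.9μ - 47.61/1.1 ≥ 0  →  μ² - 6.9μ - 43.28182 ≥ 0
Quadratic formula (positive root): μ = [λ + √(λ² + 4×43.28182)]/2
Discriminant: 47.61 + 4×43.28182 = 220.7373, √220.7373 = 14.8572
μ ≥ (6.9 + 14.8572)/2 = 10.8786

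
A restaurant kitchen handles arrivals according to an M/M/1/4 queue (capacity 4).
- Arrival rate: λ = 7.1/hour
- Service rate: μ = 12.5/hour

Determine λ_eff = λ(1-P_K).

ρ = λ/μ = 7.1/12.5 = 0.5680
P₀ = (1-ρ)/(1-ρ^(K+1)) = (1-0.5680)/(1-0.5680^5) = 0.4320/0.9409 = 0.4591
P_K = P₀×ρ^K = 0.4591 × 0.5680^4 = 0.4591 × 0.1041 = 0.04779
λ_eff = λ(1-P_K) = 7.1 × (1 - 0.04779) = 7.1 × 0.95221 = 6.7607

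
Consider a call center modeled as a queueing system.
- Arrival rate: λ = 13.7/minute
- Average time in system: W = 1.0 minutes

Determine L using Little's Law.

Little's Law: L = λW
L = 13.7 × 1.0 = 13.7000 calls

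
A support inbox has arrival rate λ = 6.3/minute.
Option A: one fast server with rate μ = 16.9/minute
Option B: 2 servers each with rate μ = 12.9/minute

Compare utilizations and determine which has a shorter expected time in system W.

Option A: single server μ = 16.9 (M/M/1)
  ρ_A = 6.3/16.9 = 0.3728
  W_A = 1/(μ-λ) = 1/(16.9-6.3) = 1/10.60 = 0.09434

Option B: 2 servers μ = 12.9 (M/M/2)
  ρ_B = λ/(cμ) = 6.3/(2×12.9) = 0.2442
  Offered load a = λ/μ = cρ = 6.3/12.9 = 0.4884
  P₀ = [ Σₙ₌₀^1 aⁿ/n! + a^2/(2!(1-ρ)) ]⁻¹
  Σ = a^0/0! + a^1/1! = 1.0000 + 0.4884 = 1.4884
  a^2/(2!(1-ρ)) = 0.2385/(2 × 0.7558) = 0.1578
  P₀ = 1/(1.4884 + 0.1578) = 0.6075
  Lq = P₀·a^2·ρ / (2!(1-ρ)²) = 0.6075 × 0.2385 × 0.2442 / (2 × 0.5713) = 0.03097
  Wq_B = Lq/λ = 0.0309665/6.3 = 0.0049153
  W_B = Wq_B + 1/μ = 0.0049153 + 0.077519 = 0.08243

Since W_B = 0.08243 < W_A = 0.09434, Option B (multiple servers) has the shorter time in system.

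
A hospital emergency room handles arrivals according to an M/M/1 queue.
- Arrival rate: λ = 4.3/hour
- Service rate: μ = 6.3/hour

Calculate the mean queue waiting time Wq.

First, compute utilization: ρ = λ/μ = 4.3/6.3 = 0.6825
For M/M/1: Wq = λ/(μ(μ-λ))
Wq = 4.3/(6.3 × (6.3-4.3))
Wq = 4.3/(6.3 × 2.00)
Wq = 0.3413 hours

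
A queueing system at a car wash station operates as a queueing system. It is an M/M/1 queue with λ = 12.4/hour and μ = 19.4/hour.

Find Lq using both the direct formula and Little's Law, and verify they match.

Method 1 (direct): Lq = λ²/(μ(μ-λ)) = 153.76/(19.4 × 7.00) = 1.1323

Method 2 (Little's Law):
W = 1/(μ-λ) = 1/7.00 = 0.142857
Wq = W - 1/μ = 0.142857 - 0.0515464 = 0.091311
Lq = λWq = 12.4 × 0.091311 = 1.1323 ✔ (matches Method 1)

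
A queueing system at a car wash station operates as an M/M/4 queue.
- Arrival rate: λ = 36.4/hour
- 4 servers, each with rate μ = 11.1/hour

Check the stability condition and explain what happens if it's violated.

Stability requires ρ = λ/(cμ) < 1
ρ = 36.4/(4 × 11.1) = 36.4/44.40 = 0.8198
Since 0.8198 < 1, the system is STABLE.
The servers are busy 81.98% of the time.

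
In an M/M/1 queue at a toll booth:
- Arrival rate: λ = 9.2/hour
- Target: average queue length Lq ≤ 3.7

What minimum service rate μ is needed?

For M/M/1: Lq = λ²/(μ(μ-λ))
Need Lq ≤ 3.7, i.e. μ(μ-λ) ≥ λ²/3.7
μ² - 9.2μ - 84.64/3.7 ≥ 0  →  μ² - 9.2μ - 22.87568 ≥ 0
Quadratic formula (positive root): μ = [λ + √(λ² + 4×22.87568)]/2
Discriminant: 84.64 + 4×22.87568 = 176.1427, √176.1427 = 13.2719
μ ≥ (9.2 + 13.2719)/2 = 11.2359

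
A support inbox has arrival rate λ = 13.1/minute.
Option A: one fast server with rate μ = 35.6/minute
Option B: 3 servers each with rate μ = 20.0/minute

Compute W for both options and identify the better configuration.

Option A: single server μ = 35.6 (M/M/1)
  ρ_A = 13.1/35.6 = 0.3680
  W_A = 1/(μ-λ) = 1/(35.6-13.1) = 1/22.50 = 0.04444

Option B: 3 servers μ = 20.0 (M/M/3)
  ρ_B = λ/(cμ) = 13.1/(3×20.0) = 0.2183
  Offered load a = λ/μ = cρ = 13.1/20.0 = 0.6550
  P₀ = [ Σₙ₌₀^2 aⁿ/n! + a^3/(3!(1-ρ)) ]⁻¹
  Σ = a^0/0! + a^1/1! + a^2/2! = 1.0000 + 0.6550 + 0.2145 = 1.8695
  a^3/(3!(1-ρ)) = 0.28101/(6 × 0.78167) = 0.05992
  P₀ = 1/(1.8695 + 0.05992) = 0.5183
  Lq = P₀·a^3·ρ / (3!(1-ρ)²) = 0.51829 × 0.28101 × 0.21833 / (6 × 0.61100) = 0.008674
  Wq_B = Lq/λ = 0.008674/13.1 = 0.0006621
  W_B = Wq_B + 1/μ = 0.0006621 + 0.05000 = 0.05066

Since W_A = 0.04444 < W_B = 0.05066, Option A (single fast server) has the shorter time in system.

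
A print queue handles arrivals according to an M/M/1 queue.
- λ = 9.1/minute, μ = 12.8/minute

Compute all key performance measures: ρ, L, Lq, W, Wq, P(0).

Step 1: ρ = λ/μ = 9.1/12.8 = 0.7109
Step 2: L = λ/(μ-λ) = 9.1/3.70 = 2.4595
Step 3: Lq = λ²/(μ(μ-λ)) = 82.81/(12.8×3.70) = 1.7485
Step 4: W = 1/(μ-λ) = 1/3.70 = 0.27027
Step 5: Wq = λ/(μ(μ-λ)) = 9.1/(12.8×3.70) = 0.1921
Step 6: P(0) = 1-ρ = 0.2891
Verify: L = λW = 9.1×0.27027 = 2.4595 ✔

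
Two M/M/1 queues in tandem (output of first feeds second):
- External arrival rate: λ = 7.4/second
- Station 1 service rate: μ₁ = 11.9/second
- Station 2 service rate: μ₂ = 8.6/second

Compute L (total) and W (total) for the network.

By Jackson's theorem, each station behaves as independent M/M/1.
Station 1: ρ₁ = 7.4/11.9 = 0.6218, L₁ = ρ₁/(1-ρ₁) = λ/(μ₁-λ) = 7.4/4.50 = 1.6444
Station 2: ρ₂ = 7.4/8.6 = 0.8605, L₂ = ρ₂/(1-ρ₂) = λ/(μ₂-λ) = 7.4/1.20 = 6.1667
Total: L = L₁ + L₂ = 1.6444 + 6.1667 = 7.8111
W = L/λ = 7.8111/7.4 = 1.0556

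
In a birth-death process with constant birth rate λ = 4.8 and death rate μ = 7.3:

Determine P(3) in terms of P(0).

For constant rates: P(n)/P(0) = (λ/μ)^n
P(3)/P(0) = (4.8/7.3)^3 = 0.65753^3 = 0.2843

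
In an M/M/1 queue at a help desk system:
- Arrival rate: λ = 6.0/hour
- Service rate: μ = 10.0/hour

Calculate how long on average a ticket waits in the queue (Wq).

First, compute utilization: ρ = λ/μ = 6.0/10.0 = 0.6000
For M/M/1: Wq = λ/(μ(μ-λ))
Wq = 6.0/(10.0 × (10.0-6.0))
Wq = 6.0/(10.0 × 4.00)
Wq = 0.1500 hours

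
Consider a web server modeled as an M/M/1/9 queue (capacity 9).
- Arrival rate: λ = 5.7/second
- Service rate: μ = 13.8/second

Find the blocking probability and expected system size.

ρ = λ/μ = 5.7/13.8 = 0.413043
P₀ = (1-ρ)/(1-ρ^(K+1)) = (1-0.413043)/(1-0.413043^10) = 0.58696/0.99986 = 0.5870
P_K = P₀×ρ^K = 0.5870 × 0.413043^9 = 0.5870 × 0.0003499 = 0.0002054
Blocking probability P_9 = 0.0002054 (0.02054%)
L = ρ[1 - (K+1)ρ^K + Kρ^(K+1)] / [(1-ρ)(1-ρ^(K+1))]
L = 0.413043 × (1 - 10×0.0003499 + 9×0.0001445) / ((1 - 0.413043) × (1 - 0.0001445)) = 0.7023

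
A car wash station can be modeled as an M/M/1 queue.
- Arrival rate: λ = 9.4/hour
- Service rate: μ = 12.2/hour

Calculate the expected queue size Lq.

ρ = λ/μ = 9.4/12.2 = 0.7705
For M/M/1: Lq = λ²/(μ(μ-λ))
Lq = 88.36/(12.2 × 2.80)
Lq = 2.5867 cars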